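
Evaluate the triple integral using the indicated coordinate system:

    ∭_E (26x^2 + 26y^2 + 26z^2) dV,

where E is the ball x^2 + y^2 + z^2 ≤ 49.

In spherical coordinates, x = ρ sin(φ) cos(θ), y = ρ sin(φ) sin(θ), z = ρ cos(φ), and dV = ρ^2 sin(φ) dρ dφ dθ.

The integrand becomes 26ρ^2, so

    ∭_E (26x^2 + 26y^2 + 26z^2) dV = ∫_{0}^{2π} ∫_{0}^{π} ∫_{0}^{7} (26ρ^2) · ρ^2 sin(φ) dρ dφ dθ.

Inner (ρ): 436982sin(φ)/5.
Middle (φ): 873964/5.
Outer (θ): 1747928π/5.

Therefore the triple integral equals 1747928π/5.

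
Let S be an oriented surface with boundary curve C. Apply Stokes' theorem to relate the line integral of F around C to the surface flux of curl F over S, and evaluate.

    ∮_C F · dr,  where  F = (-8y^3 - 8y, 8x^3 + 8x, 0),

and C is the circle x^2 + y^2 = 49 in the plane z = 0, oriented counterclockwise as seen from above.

Let S be the flat disk x^2 + y^2 ≤ 49 in the plane z = 0, with upward unit normal n̂ = ẑ. By Stokes' theorem,

    ∮_C F · dr = ∬_S (∇ × F) · n̂ dS = ∬_D (curl F)_z dA,

where D is the disk x^2 + y^2 ≤ 49.

Compute the curl of F = (-8y^3 - 8y, 8x^3 + 8x, 0):
    (∇ × F)_x = ∂F_z/∂y - ∂F_y/∂z = 0,
    (∇ × F)_y = ∂F_x/∂z - ∂F_z/∂x = 0,
    (∇ × F)_z = ∂F_y/∂x - ∂F_x/∂y = 24x^2 + 24y^2 + 16.

On z = 0, (curl F)_z = 24x^2 + 24y^2 + 16.

Convert to polar (x = r cos θ, y = r sin θ, dA = r dr dθ); the integrand becomes 24r^2 + 16, so

    ∬_D (curl F)_z dA = ∫_0^{2π} ∫_0^{7} (24r^2 + 16) · r dr dθ.

Inner (r from 0 to 7): 14798.
Outer (θ from 0 to 2π): 29596π.

Therefore ∮_C F · dr = 29596π.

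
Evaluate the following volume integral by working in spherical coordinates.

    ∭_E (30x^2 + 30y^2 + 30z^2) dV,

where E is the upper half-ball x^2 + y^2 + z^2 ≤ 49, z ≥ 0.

In spherical coordinates, x = ρ sin(φ) cos(θ), y = ρ sin(φ) sin(θ), z = ρ cos(φ), and dV = ρ^2 sin(φ) dρ dφ dθ.

The integrand becomes 30ρ^2, so

    ∭_E (30x^2 + 30y^2 + 30z^2) dV = ∫_{0}^{2π} ∫_{0}^{π/2} ∫_{0}^{7} (30ρ^2) · ρ^2 sin(φ) dρ dφ dθ.

Inner (ρ): 100842sin(φ).
Middle (φ): 100842.
Outer (θ): 201684π.

Therefore the triple integral equals 201684π.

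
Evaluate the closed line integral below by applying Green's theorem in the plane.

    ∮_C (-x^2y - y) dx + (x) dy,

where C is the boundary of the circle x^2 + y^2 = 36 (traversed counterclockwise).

Green's theorem converts the closed line integral into a double integral over the enclosed region D:

    ∮_C P dx + Q dy = ∬_D (∂Q/∂x - ∂P/∂y) dA.

Here P = -x^2y - y, Q = x, so

    ∂Q/∂x = 1,    ∂P/∂y = -x^2 - 1,
    ∂Q/∂x - ∂P/∂y = x^2 + 2.

D is the region x^2 + y^2 ≤ 36. Evaluating the double integral:

In polar coordinates (x = r cos θ, y = r sin θ, dA = r dr dθ) the integrand becomes r^2cos(θ)^2 + 2, so

    ∬_D (x^2 + 2) dA = ∫_0^{2π} ∫_0^{6} (r^2cos(θ)^2 + 2) · r dr dθ.

Inner (r from 0 to 6): 324cos(θ)^2 + 36.
Outer (θ from 0 to 2π): 396π.

Therefore ∮_C P dx + Q dy = 396π.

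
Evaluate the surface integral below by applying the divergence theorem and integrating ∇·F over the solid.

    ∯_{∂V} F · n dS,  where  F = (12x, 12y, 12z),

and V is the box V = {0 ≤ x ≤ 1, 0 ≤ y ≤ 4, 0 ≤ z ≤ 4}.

By the divergence theorem,

    ∯_{∂V} F · n dS = ∭_V (∇ · F) dV.

Compute the divergence:
    ∇ · F = ∂F_x/∂x + ∂F_y/∂y + ∂F_z/∂z = 12 + 12 + 12 = 36.

V is a rectangular box, so dV = dx dy dz with 0 ≤ x ≤ 1, 0 ≤ y ≤ 4, 0 ≤ z ≤ 4.

Integrate (36) over V as an iterated integral:

    ∭_V (∇·F) dV = ∫_0^{1} ∫_0^{4} ∫_0^{4} (36) dz dy dx.

Inner (z from 0 to 4): 144.
Middle (y from 0 to 4): 576.
Outer (x from 0 to 1): 576.

Therefore ∯_{∂V} F · n dS = 576.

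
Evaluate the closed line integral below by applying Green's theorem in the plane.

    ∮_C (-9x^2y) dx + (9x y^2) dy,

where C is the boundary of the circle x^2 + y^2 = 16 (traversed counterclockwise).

Green's theorem converts the closed line integral into a double integral over the enclosed region D:

    ∮_C P dx + Q dy = ∬_D (∂Q/∂x - ∂P/∂y) dA.

Here P = -9x^2y, Q = 9x y^2, so

    ∂Q/∂x = 9y^2,    ∂P/∂y = -9x^2,
    ∂Q/∂x - ∂P/∂y = 9x^2 + 9y^2.

D is the region x^2 + y^2 ≤ 16. Evaluating the double integral:

In polar coordinates (x = r cos θ, y = r sin θ, dA = r dr dθ) the integrand becomes 9r^2, so

    ∬_D (9x^2 + 9y^2) dA = ∫_0^{2π} ∫_0^{4} (9r^2) · r dr dθ.

Inner (r from 0 to 4): 576.
Outer (θ from 0 to 2π): 1152π.

Therefore ∮_C P dx + Q dy = 1152π.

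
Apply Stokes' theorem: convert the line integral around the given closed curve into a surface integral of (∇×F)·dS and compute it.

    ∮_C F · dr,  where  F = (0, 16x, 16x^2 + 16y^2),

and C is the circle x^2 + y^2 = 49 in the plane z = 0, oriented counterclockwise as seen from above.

Let S be the flat disk x^2 + y^2 ≤ 49 in the plane z = 0, with upward unit normal n̂ = ẑ. By Stokes' theorem,

    ∮_C F · dr = ∬_S (∇ × F) · n̂ dS = ∬_D (curl F)_z dA,

where D is the disk x^2 + y^2 ≤ 49.

Compute the curl of F = (0, 16x, 16x^2 + 16y^2):
    (∇ × F)_x = ∂F_z/∂y - ∂F_y/∂z = 32y,
    (∇ × F)_y = ∂F_x/∂z - ∂F_z/∂x = -32x,
    (∇ × F)_z = ∂F_y/∂x - ∂F_x/∂y = 16.

On z = 0, (curl F)_z = 16.

Convert to polar (x = r cos θ, y = r sin θ, dA = r dr dθ); the integrand becomes 16, so

    ∬_D (curl F)_z dA = ∫_0^{2π} ∫_0^{7} (16) · r dr dθ.

Inner (r from 0 to 7): 392.
Outer (θ from 0 to 2π): 784π.

Therefore ∮_C F · dr = 784π.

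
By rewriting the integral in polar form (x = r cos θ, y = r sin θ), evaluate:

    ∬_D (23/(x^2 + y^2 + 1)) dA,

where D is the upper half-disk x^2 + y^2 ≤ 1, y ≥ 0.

The region D is 0 ≤ r ≤ 1, 0 ≤ θ ≤ π in polar coordinates, where x = r cos(θ), y = r sin(θ), and dA = r dr dθ.

Under the substitution, the integrand becomes 23/(r^2 + 1), so

    ∬_D (23/(x^2 + y^2 + 1)) dA = ∫_{0}^{π} ∫_{0}^{1} (23/(r^2 + 1)) · r dr dθ.

Inner integral (in r): ∫_{0}^{1} (23/(r^2 + 1)) · r dr = 23log(2)/2.

Outer integral (in θ): ∫_{0}^{π} (23log(2)/2) dθ = 23π log(2)/2.

Therefore ∬_D (23/(x^2 + y^2 + 1)) dA = 23π log(2)/2.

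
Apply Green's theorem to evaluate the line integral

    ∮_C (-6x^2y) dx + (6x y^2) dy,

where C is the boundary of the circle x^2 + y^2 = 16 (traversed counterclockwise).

Green's theorem converts the closed line integral into a double integral over the enclosed region D:

    ∮_C P dx + Q dy = ∬_D (∂Q/∂x - ∂P/∂y) dA.

Here P = -6x^2y, Q = 6x y^2, so

    ∂Q/∂x = 6y^2,    ∂P/∂y = -6x^2,
    ∂Q/∂x - ∂P/∂y = 6x^2 + 6y^2.

D is the region x^2 + y^2 ≤ 16. Evaluating the double integral:

In polar coordinates (x = r cos θ, y = r sin θ, dA = r dr dθ) the integrand becomes 6r^2, so

    ∬_D (6x^2 + 6y^2) dA = ∫_0^{2π} ∫_0^{4} (6r^2) · r dr dθ.

Inner (r from 0 to 4): 384.
Outer (θ from 0 to 2π): 768π.

Therefore ∮_C P dx + Q dy = 768π.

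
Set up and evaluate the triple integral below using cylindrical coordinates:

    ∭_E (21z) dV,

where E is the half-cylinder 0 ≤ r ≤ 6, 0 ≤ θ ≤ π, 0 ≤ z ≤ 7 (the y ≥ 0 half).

In cylindrical coordinates, x = r cos(θ), y = r sin(θ), z = z, and dV = r dr dθ dz.

The integrand becomes 21z, so

    ∭_E (21z) dV = ∫_{0}^{π} ∫_{0}^{6} ∫_{0}^{7} (21z) · r dz dr dθ.

Inner (z): 1029r/2.
Middle (r from 0 to 6): 9261.
Outer (θ): 9261π.

Therefore the triple integral equals 9261π.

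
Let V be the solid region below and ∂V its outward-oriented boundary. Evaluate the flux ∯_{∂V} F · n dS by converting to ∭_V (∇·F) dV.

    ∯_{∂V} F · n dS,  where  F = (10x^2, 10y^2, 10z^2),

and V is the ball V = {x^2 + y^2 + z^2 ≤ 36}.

By the divergence theorem,

    ∯_{∂V} F · n dS = ∭_V (∇ · F) dV.

Compute the divergence:
    ∇ · F = ∂F_x/∂x + ∂F_y/∂y + ∂F_z/∂z = 20x + 20y + 20z.

In spherical coordinates, x = ρ sin(φ) cos(θ), y = ρ sin(φ) sin(θ), z = ρ cos(φ), dV = ρ^2 sin(φ) dρ dφ dθ, with 0 ≤ ρ ≤ 6, 0 ≤ φ ≤ π, 0 ≤ θ ≤ 2π.

The integrand, after substitution and multiplying by the volume element, becomes (20ρ (sqrt(2)sin(φ)sin(θ + π/4) + cos(φ))) · ρ^2 sin(φ), so

    ∭_V (∇·F) dV = ∫_0^{2π} ∫_0^{π} ∫_0^{6} (20ρ (sqrt(2)sin(φ)sin(θ + π/4) + cos(φ))) · ρ^2 sin(φ) dρ dφ dθ.

Inner (ρ from 0 to 6): 6480(sqrt(2)sin(φ)sin(θ + π/4) + cos(φ))sin(φ).
Middle (φ from 0 to π): 3240sqrt(2)π sin(θ + π/4).
Outer (θ from 0 to 2π): 0.

Therefore ∯_{∂V} F · n dS = 0.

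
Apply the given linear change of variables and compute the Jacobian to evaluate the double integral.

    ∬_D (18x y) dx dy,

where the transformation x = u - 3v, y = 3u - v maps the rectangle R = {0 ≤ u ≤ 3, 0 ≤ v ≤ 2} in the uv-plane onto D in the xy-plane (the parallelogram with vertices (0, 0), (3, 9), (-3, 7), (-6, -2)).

Compute the Jacobian determinant of (x, y) with respect to (u, v):

    ∂(x,y)/∂(u,v) = | 1  -3 | = (1)(-1) - (-3)(3) = 8.
                   | 3  -1 |

Its absolute value is |J| = 8 (the area scaling factor).

Substituting x = u - 3v, y = 3u - v into the integrand,

    18x y → 54u^2 - 180u v + 54v^2,

so the integral becomes

    ∬_R (54u^2 - 180u v + 54v^2) · |J| du dv = ∫_0^3 ∫_0^2 (432u^2 - 1440u v + 432v^2) dv du.

Inner (v): 864u^2 - 2880u + 1152.
Outer (u): -1728.

Therefore ∬_D (18x y) dx dy = -1728.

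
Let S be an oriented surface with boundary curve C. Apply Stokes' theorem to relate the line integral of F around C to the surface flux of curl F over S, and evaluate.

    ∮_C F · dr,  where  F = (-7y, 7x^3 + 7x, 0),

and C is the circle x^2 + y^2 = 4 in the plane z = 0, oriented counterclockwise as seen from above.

Let S be the flat disk x^2 + y^2 ≤ 4 in the plane z = 0, with upward unit normal n̂ = ẑ. By Stokes' theorem,

    ∮_C F · dr = ∬_S (∇ × F) · n̂ dS = ∬_D (curl F)_z dA,

where D is the disk x^2 + y^2 ≤ 4.

Compute the curl of F = (-7y, 7x^3 + 7x, 0):
    (∇ × F)_x = ∂F_z/∂y - ∂F_y/∂z = 0,
    (∇ × F)_y = ∂F_x/∂z - ∂F_z/∂x = 0,
    (∇ × F)_z = ∂F_y/∂x - ∂F_x/∂y = 21x^2 + 14.

On z = 0, (curl F)_z = 21x^2 + 14.

Convert to polar (x = r cos θ, y = r sin θ, dA = r dr dθ); the integrand becomes 21r^2cos(θ)^2 + 14, so

    ∬_D (curl F)_z dA = ∫_0^{2π} ∫_0^{2} (21r^2cos(θ)^2 + 14) · r dr dθ.

Inner (r from 0 to 2): 84cos(θ)^2 + 28.
Outer (θ from 0 to 2π): 140π.

Therefore ∮_C F · dr = 140π.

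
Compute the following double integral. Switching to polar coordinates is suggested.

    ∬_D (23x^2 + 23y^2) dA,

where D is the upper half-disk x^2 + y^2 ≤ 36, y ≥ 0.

The region D is 0 ≤ r ≤ 6, 0 ≤ θ ≤ π in polar coordinates, where x = r cos(θ), y = r sin(θ), and dA = r dr dθ.

Under the substitution, the integrand becomes 23r^2, so

    ∬_D (23x^2 + 23y^2) dA = ∫_{0}^{π} ∫_{0}^{6} (23r^2) · r dr dθ.

Inner integral (in r): ∫_{0}^{6} (23r^2) · r dr = 7452.

Outer integral (in θ): ∫_{0}^{π} (7452) dθ = 7452π.

Therefore ∬_D (23x^2 + 23y^2) dA = 7452π.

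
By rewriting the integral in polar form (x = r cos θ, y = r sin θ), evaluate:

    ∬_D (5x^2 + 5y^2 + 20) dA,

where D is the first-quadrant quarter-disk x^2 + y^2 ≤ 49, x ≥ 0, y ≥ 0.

The region D is 0 ≤ r ≤ 7, 0 ≤ θ ≤ π/2 in polar coordinates, where x = r cos(θ), y = r sin(θ), and dA = r dr dθ.

Under the substitution, the integrand becomes 5r^2 + 20, so

    ∬_D (5x^2 + 5y^2 + 20) dA = ∫_{0}^{π/2} ∫_{0}^{7} (5r^2 + 20) · r dr dθ.

Inner integral (in r): ∫_{0}^{7} (5r^2 + 20) · r dr = 13965/4.

Outer integral (in θ): ∫_{0}^{π/2} (13965/4) dθ = 13965π/8.

Therefore ∬_D (5x^2 + 5y^2 + 20) dA = 13965π/8.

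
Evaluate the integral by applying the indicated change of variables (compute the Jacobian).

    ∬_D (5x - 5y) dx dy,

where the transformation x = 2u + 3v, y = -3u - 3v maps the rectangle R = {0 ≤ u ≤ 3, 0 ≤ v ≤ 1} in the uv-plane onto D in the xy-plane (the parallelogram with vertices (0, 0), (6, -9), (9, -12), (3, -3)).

Compute the Jacobian determinant of (x, y) with respect to (u, v):

    ∂(x,y)/∂(u,v) = | 2  3 | = (2)(-3) - (3)(-3) = 3.
                   | -3  -3 |

Its absolute value is |J| = 3 (the area scaling factor).

Substituting x = 2u + 3v, y = -3u - 3v into the integrand,

    5x - 5y → 25u + 30v,

so the integral becomes

    ∬_R (25u + 30v) · |J| du dv = ∫_0^3 ∫_0^1 (75u + 90v) dv du.

Inner (v): 75u + 45.
Outer (u): 945/2.

Therefore ∬_D (5x - 5y) dx dy = 945/2.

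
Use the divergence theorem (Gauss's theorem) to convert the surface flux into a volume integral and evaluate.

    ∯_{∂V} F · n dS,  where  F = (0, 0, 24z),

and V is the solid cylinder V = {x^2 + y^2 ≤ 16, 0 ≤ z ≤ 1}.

By the divergence theorem,

    ∯_{∂V} F · n dS = ∭_V (∇ · F) dV.

Compute the divergence:
    ∇ · F = ∂F_x/∂x + ∂F_y/∂y + ∂F_z/∂z = 0 + 0 + 24 = 24.

In cylindrical coordinates, x = r cos(θ), y = r sin(θ), z = z, dV = r dr dθ dz, with 0 ≤ r ≤ 4, 0 ≤ θ ≤ 2π, 0 ≤ z ≤ 1.

The integrand, after substitution and multiplying by the volume element, becomes (24) · r, so

    ∭_V (∇·F) dV = ∫_0^{2π} ∫_0^{4} ∫_0^{1} (24) · r dz dr dθ.

Inner (z from 0 to 1): 24r.
Middle (r from 0 to 4): 192.
Outer (θ from 0 to 2π): 384π.

Therefore ∯_{∂V} F · n dS = 384π.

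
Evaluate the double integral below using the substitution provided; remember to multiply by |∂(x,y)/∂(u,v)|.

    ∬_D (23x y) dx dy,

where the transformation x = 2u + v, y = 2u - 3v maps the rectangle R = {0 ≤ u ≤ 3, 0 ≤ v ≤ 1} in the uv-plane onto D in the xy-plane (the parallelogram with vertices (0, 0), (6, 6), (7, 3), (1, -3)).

Compute the Jacobian determinant of (x, y) with respect to (u, v):

    ∂(x,y)/∂(u,v) = | 2  1 | = (2)(-3) - (1)(2) = -8.
                   | 2  -3 |

Its absolute value is |J| = 8 (the area scaling factor).

Substituting x = 2u + v, y = 2u - 3v into the integrand,

    23x y → 92u^2 - 92u v - 69v^2,

so the integral becomes

    ∬_R (92u^2 - 92u v - 69v^2) · |J| du dv = ∫_0^3 ∫_0^1 (736u^2 - 736u v - 552v^2) dv du.

Inner (v): 736u^2 - 368u - 184.
Outer (u): 4416.

Therefore ∬_D (23x y) dx dy = 4416.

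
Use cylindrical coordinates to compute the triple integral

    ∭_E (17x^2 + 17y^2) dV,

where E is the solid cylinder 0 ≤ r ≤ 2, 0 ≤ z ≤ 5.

In cylindrical coordinates, x = r cos(θ), y = r sin(θ), z = z, and dV = r dr dθ dz.

The integrand becomes 17r^2, so

    ∭_E (17x^2 + 17y^2) dV = ∫_{0}^{2π} ∫_{0}^{2} ∫_{0}^{5} (17r^2) · r dz dr dθ.

Inner (z): 85r^3.
Middle (r from 0 to 2): 340.
Outer (θ): 680π.

Therefore the triple integral equals 680π.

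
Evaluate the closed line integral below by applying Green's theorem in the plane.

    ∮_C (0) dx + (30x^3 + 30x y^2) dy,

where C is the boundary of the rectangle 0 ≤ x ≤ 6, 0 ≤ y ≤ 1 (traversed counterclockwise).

Green's theorem converts the closed line integral into a double integral over the enclosed region D:

    ∮_C P dx + Q dy = ∬_D (∂Q/∂x - ∂P/∂y) dA.

Here P = 0, Q = 30x^3 + 30x y^2, so

    ∂Q/∂x = 90x^2 + 30y^2,    ∂P/∂y = 0,
    ∂Q/∂x - ∂P/∂y = 90x^2 + 30y^2.

D is the region 0 ≤ x ≤ 6, 0 ≤ y ≤ 1. Evaluating the double integral:

    ∬_D (90x^2 + 30y^2) dA = ∫_0^{6} ∫_0^{1} (90x^2 + 30y^2) dy dx.

Inner (y from 0 to 1): 90x^2 + 10.
Outer (x from 0 to 6): 6540.

Therefore ∮_C P dx + Q dy = 6540.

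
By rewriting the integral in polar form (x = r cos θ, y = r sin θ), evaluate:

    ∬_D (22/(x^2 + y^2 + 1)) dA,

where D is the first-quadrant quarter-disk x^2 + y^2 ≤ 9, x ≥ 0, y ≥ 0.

The region D is 0 ≤ r ≤ 3, 0 ≤ θ ≤ π/2 in polar coordinates, where x = r cos(θ), y = r sin(θ), and dA = r dr dθ.

Under the substitution, the integrand becomes 22/(r^2 + 1), so

    ∬_D (22/(x^2 + y^2 + 1)) dA = ∫_{0}^{π/2} ∫_{0}^{3} (22/(r^2 + 1)) · r dr dθ.

Inner integral (in r): ∫_{0}^{3} (22/(r^2 + 1)) · r dr = log(100000000000).

Outer integral (in θ): ∫_{0}^{π/2} (log(100000000000)) dθ = log(100000000000^(π/2)).

Therefore ∬_D (22/(x^2 + y^2 + 1)) dA = log(100000000000^(π/2)).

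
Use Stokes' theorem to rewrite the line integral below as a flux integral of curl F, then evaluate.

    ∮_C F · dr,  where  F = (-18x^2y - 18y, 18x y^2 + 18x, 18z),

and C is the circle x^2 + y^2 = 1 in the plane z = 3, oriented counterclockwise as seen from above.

Let S be the flat disk x^2 + y^2 ≤ 1 in the plane z = 3, with upward unit normal n̂ = ẑ. By Stokes' theorem,

    ∮_C F · dr = ∬_S (∇ × F) · n̂ dS = ∬_D (curl F)_z dA,

where D is the disk x^2 + y^2 ≤ 1.

Compute the curl of F = (-18x^2y - 18y, 18x y^2 + 18x, 18z):
    (∇ × F)_x = ∂F_z/∂y - ∂F_y/∂z = 0,
    (∇ × F)_y = ∂F_x/∂z - ∂F_z/∂x = 0,
    (∇ × F)_z = ∂F_y/∂x - ∂F_x/∂y = 18x^2 + 18y^2 + 36.

On z = 3, (curl F)_z = 18x^2 + 18y^2 + 36.

Convert to polar (x = r cos θ, y = r sin θ, dA = r dr dθ); the integrand becomes 18r^2 + 36, so

    ∬_D (curl F)_z dA = ∫_0^{2π} ∫_0^{1} (18r^2 + 36) · r dr dθ.

Inner (r from 0 to 1): 45/2.
Outer (θ from 0 to 2π): 45π.

Therefore ∮_C F · dr = 45π.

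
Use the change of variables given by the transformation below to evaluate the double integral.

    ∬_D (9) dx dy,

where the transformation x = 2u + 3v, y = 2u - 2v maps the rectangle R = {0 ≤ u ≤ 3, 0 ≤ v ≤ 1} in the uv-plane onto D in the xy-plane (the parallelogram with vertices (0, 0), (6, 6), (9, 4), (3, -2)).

Compute the Jacobian determinant of (x, y) with respect to (u, v):

    ∂(x,y)/∂(u,v) = | 2  3 | = (2)(-2) - (3)(2) = -10.
                   | 2  -2 |

Its absolute value is |J| = 10 (the area scaling factor).

Substituting x = 2u + 3v, y = 2u - 2v into the integrand,

    9 → 9,

so the integral becomes

    ∬_R (9) · |J| du dv = ∫_0^3 ∫_0^1 (90) dv du.

Inner (v): 90.
Outer (u): 270.

Therefore ∬_D (9) dx dy = 270.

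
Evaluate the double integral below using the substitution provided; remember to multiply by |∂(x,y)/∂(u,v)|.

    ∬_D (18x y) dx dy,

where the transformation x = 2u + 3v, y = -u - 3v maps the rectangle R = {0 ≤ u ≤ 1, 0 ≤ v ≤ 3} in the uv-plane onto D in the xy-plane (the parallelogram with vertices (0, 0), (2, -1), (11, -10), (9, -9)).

Compute the Jacobian determinant of (x, y) with respect to (u, v):

    ∂(x,y)/∂(u,v) = | 2  3 | = (2)(-3) - (3)(-1) = -3.
                   | -1  -3 |

Its absolute value is |J| = 3 (the area scaling factor).

Substituting x = 2u + 3v, y = -u - 3v into the integrand,

    18x y → -36u^2 - 162u v - 162v^2,

so the integral becomes

    ∬_R (-36u^2 - 162u v - 162v^2) · |J| du dv = ∫_0^1 ∫_0^3 (-108u^2 - 486u v - 486v^2) dv du.

Inner (v): -324u^2 - 2187u - 4374.
Outer (u): -11151/2.

Therefore ∬_D (18x y) dx dy = -11151/2.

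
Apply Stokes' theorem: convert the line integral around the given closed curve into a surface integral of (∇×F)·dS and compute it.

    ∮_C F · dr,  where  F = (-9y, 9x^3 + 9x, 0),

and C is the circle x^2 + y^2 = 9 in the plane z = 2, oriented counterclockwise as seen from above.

Let S be the flat disk x^2 + y^2 ≤ 9 in the plane z = 2, with upward unit normal n̂ = ẑ. By Stokes' theorem,

    ∮_C F · dr = ∬_S (∇ × F) · n̂ dS = ∬_D (curl F)_z dA,

where D is the disk x^2 + y^2 ≤ 9.

Compute the curl of F = (-9y, 9x^3 + 9x, 0):
    (∇ × F)_x = ∂F_z/∂y - ∂F_y/∂z = 0,
    (∇ × F)_y = ∂F_x/∂z - ∂F_z/∂x = 0,
    (∇ × F)_z = ∂F_y/∂x - ∂F_x/∂y = 27x^2 + 18.

On z = 2, (curl F)_z = 27x^2 + 18.

Convert to polar (x = r cos θ, y = r sin θ, dA = r dr dθ); the integrand becomes 27r^2cos(θ)^2 + 18, so

    ∬_D (curl F)_z dA = ∫_0^{2π} ∫_0^{3} (27r^2cos(θ)^2 + 18) · r dr dθ.

Inner (r from 0 to 3): 2187cos(θ)^2/4 + 81.
Outer (θ from 0 to 2π): 2835π/4.

Therefore ∮_C F · dr = 2835π/4.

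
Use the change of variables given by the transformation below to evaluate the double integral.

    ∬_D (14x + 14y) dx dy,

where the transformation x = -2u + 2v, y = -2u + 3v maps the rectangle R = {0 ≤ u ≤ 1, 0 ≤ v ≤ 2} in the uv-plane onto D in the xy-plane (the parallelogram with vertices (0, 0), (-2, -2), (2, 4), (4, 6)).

Compute the Jacobian determinant of (x, y) with respect to (u, v):

    ∂(x,y)/∂(u,v) = | -2  2 | = (-2)(3) - (2)(-2) = -2.
                   | -2  3 |

Its absolute value is |J| = 2 (the area scaling factor).

Substituting x = -2u + 2v, y = -2u + 3v into the integrand,

    14x + 14y → -56u + 70v,

so the integral becomes

    ∬_R (-56u + 70v) · |J| du dv = ∫_0^1 ∫_0^2 (-112u + 140v) dv du.

Inner (v): 280 - 224u.
Outer (u): 168.

Therefore ∬_D (14x + 14y) dx dy = 168.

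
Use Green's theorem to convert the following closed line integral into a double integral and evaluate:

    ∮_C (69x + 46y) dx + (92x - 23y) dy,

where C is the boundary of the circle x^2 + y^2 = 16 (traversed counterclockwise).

Green's theorem converts the closed line integral into a double integral over the enclosed region D:

    ∮_C P dx + Q dy = ∬_D (∂Q/∂x - ∂P/∂y) dA.

Here P = 69x + 46y, Q = 92x - 23y, so

    ∂Q/∂x = 92,    ∂P/∂y = 46,
    ∂Q/∂x - ∂P/∂y = 46.

D is the region x^2 + y^2 ≤ 16. Evaluating the double integral:

In polar coordinates (x = r cos θ, y = r sin θ, dA = r dr dθ) the integrand becomes 46, so

    ∬_D (46) dA = ∫_0^{2π} ∫_0^{4} (46) · r dr dθ.

Inner (r from 0 to 4): 368.
Outer (θ from 0 to 2π): 736π.

Therefore ∮_C P dx + Q dy = 736π.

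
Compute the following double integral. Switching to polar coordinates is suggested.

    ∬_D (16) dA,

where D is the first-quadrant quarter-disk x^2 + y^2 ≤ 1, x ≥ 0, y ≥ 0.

The region D is 0 ≤ r ≤ 1, 0 ≤ θ ≤ π/2 in polar coordinates, where x = r cos(θ), y = r sin(θ), and dA = r dr dθ.

Under the substitution, the integrand becomes 16, so

    ∬_D (16) dA = ∫_{0}^{π/2} ∫_{0}^{1} (16) · r dr dθ.

Inner integral (in r): ∫_{0}^{1} (16) · r dr = 8.

Outer integral (in θ): ∫_{0}^{π/2} (8) dθ = 4π.

Therefore ∬_D (16) dA = 4π.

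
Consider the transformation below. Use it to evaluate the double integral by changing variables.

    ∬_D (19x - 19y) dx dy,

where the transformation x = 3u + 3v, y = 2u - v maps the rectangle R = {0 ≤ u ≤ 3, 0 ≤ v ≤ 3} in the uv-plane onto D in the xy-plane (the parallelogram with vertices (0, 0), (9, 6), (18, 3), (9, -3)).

Compute the Jacobian determinant of (x, y) with respect to (u, v):

    ∂(x,y)/∂(u,v) = | 3  3 | = (3)(-1) - (3)(2) = -9.
                   | 2  -1 |

Its absolute value is |J| = 9 (the area scaling factor).

Substituting x = 3u + 3v, y = 2u - v into the integrand,

    19x - 19y → 19u + 76v,

so the integral becomes

    ∬_R (19u + 76v) · |J| du dv = ∫_0^3 ∫_0^3 (171u + 684v) dv du.

Inner (v): 513u + 3078.
Outer (u): 23085/2.

Therefore ∬_D (19x - 19y) dx dy = 23085/2.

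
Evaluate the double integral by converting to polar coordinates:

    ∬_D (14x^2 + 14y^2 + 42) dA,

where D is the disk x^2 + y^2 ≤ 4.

The region D is 0 ≤ r ≤ 2, 0 ≤ θ ≤ 2π in polar coordinates, where x = r cos(θ), y = r sin(θ), and dA = r dr dθ.

Under the substitution, the integrand becomes 14r^2 + 42, so

    ∬_D (14x^2 + 14y^2 + 42) dA = ∫_{0}^{2π} ∫_{0}^{2} (14r^2 + 42) · r dr dθ.

Inner integral (in r): ∫_{0}^{2} (14r^2 + 42) · r dr = 140.

Outer integral (in θ): ∫_{0}^{2π} (140) dθ = 280π.

Therefore ∬_D (14x^2 + 14y^2 + 42) dA = 280π.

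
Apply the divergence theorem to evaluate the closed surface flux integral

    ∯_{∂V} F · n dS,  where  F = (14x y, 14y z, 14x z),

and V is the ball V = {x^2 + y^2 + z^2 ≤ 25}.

By the divergence theorem,

    ∯_{∂V} F · n dS = ∭_V (∇ · F) dV.

Compute the divergence:
    ∇ · F = ∂F_x/∂x + ∂F_y/∂y + ∂F_z/∂z = 14y + 14z + 14x = 14x + 14y + 14z.

In spherical coordinates, x = ρ sin(φ) cos(θ), y = ρ sin(φ) sin(θ), z = ρ cos(φ), dV = ρ^2 sin(φ) dρ dφ dθ, with 0 ≤ ρ ≤ 5, 0 ≤ φ ≤ π, 0 ≤ θ ≤ 2π.

The integrand, after substitution and multiplying by the volume element, becomes (14ρ (sqrt(2)sin(φ)sin(θ + π/4) + cos(φ))) · ρ^2 sin(φ), so

    ∭_V (∇·F) dV = ∫_0^{2π} ∫_0^{π} ∫_0^{5} (14ρ (sqrt(2)sin(φ)sin(θ + π/4) + cos(φ))) · ρ^2 sin(φ) dρ dφ dθ.

Inner (ρ from 0 to 5): 4375(sqrt(2)sin(φ)sin(θ + π/4) + cos(φ))sin(φ)/2.
Middle (φ from 0 to π): 4375sqrt(2)π sin(θ + π/4)/4.
Outer (θ from 0 to 2π): 0.

Therefore ∯_{∂V} F · n dS = 0.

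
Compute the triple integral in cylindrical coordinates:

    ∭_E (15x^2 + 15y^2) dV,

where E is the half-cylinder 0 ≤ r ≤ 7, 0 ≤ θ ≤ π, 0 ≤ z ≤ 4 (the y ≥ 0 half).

In cylindrical coordinates, x = r cos(θ), y = r sin(θ), z = z, and dV = r dr dθ dz.

The integrand becomes 15r^2, so

    ∭_E (15x^2 + 15y^2) dV = ∫_{0}^{π} ∫_{0}^{7} ∫_{0}^{4} (15r^2) · r dz dr dθ.

Inner (z): 60r^3.
Middle (r from 0 to 7): 36015.
Outer (θ): 36015π.

Therefore the triple integral equals 36015π.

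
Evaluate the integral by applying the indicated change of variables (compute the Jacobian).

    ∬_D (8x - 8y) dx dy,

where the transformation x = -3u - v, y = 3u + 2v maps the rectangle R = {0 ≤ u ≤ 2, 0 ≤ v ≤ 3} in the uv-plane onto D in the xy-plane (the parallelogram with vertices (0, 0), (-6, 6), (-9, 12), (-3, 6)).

Compute the Jacobian determinant of (x, y) with respect to (u, v):

    ∂(x,y)/∂(u,v) = | -3  -1 | = (-3)(2) - (-1)(3) = -3.
                   | 3  2 |

Its absolute value is |J| = 3 (the area scaling factor).

Substituting x = -3u - v, y = 3u + 2v into the integrand,

    8x - 8y → -48u - 24v,

so the integral becomes

    ∬_R (-48u - 24v) · |J| du dv = ∫_0^2 ∫_0^3 (-144u - 72v) dv du.

Inner (v): -432u - 324.
Outer (u): -1512.

Therefore ∬_D (8x - 8y) dx dy = -1512.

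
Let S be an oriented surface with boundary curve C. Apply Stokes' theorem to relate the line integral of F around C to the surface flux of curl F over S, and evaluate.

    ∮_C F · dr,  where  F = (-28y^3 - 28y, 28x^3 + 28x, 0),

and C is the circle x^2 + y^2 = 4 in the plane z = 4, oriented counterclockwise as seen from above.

Let S be the flat disk x^2 + y^2 ≤ 4 in the plane z = 4, with upward unit normal n̂ = ẑ. By Stokes' theorem,

    ∮_C F · dr = ∬_S (∇ × F) · n̂ dS = ∬_D (curl F)_z dA,

where D is the disk x^2 + y^2 ≤ 4.

Compute the curl of F = (-28y^3 - 28y, 28x^3 + 28x, 0):
    (∇ × F)_x = ∂F_z/∂y - ∂F_y/∂z = 0,
    (∇ × F)_y = ∂F_x/∂z - ∂F_z/∂x = 0,
    (∇ × F)_z = ∂F_y/∂x - ∂F_x/∂y = 84x^2 + 84y^2 + 56.

On z = 4, (curl F)_z = 84x^2 + 84y^2 + 56.

Convert to polar (x = r cos θ, y = r sin θ, dA = r dr dθ); the integrand becomes 84r^2 + 56, so

    ∬_D (curl F)_z dA = ∫_0^{2π} ∫_0^{2} (84r^2 + 56) · r dr dθ.

Inner (r from 0 to 2): 448.
Outer (θ from 0 to 2π): 896π.

Therefore ∮_C F · dr = 896π.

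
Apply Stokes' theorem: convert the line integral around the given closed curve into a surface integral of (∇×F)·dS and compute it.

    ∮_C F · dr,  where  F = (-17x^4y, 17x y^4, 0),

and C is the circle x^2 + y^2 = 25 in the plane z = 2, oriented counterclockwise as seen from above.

Let S be the flat disk x^2 + y^2 ≤ 25 in the plane z = 2, with upward unit normal n̂ = ẑ. By Stokes' theorem,

    ∮_C F · dr = ∬_S (∇ × F) · n̂ dS = ∬_D (curl F)_z dA,

where D is the disk x^2 + y^2 ≤ 25.

Compute the curl of F = (-17x^4y, 17x y^4, 0):
    (∇ × F)_x = ∂F_z/∂y - ∂F_y/∂z = 0,
    (∇ × F)_y = ∂F_x/∂z - ∂F_z/∂x = 0,
    (∇ × F)_z = ∂F_y/∂x - ∂F_x/∂y = 17x^4 + 17y^4.

On z = 2, (curl F)_z = 17x^4 + 17y^4.

Convert to polar (x = r cos θ, y = r sin θ, dA = r dr dθ); the integrand becomes 17r^4(sin(θ)^4 + cos(θ)^4), so

    ∬_D (curl F)_z dA = ∫_0^{2π} ∫_0^{5} (17r^4(sin(θ)^4 + cos(θ)^4)) · r dr dθ.

Inner (r from 0 to 5): 265625sin(θ)^4/6 + 265625cos(θ)^4/6.
Outer (θ from 0 to 2π): 265625π/4.

Therefore ∮_C F · dr = 265625π/4.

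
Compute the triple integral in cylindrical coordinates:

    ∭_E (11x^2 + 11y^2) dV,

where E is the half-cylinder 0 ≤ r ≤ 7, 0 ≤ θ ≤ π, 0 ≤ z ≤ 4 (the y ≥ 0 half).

In cylindrical coordinates, x = r cos(θ), y = r sin(θ), z = z, and dV = r dr dθ dz.

The integrand becomes 11r^2, so

    ∭_E (11x^2 + 11y^2) dV = ∫_{0}^{π} ∫_{0}^{7} ∫_{0}^{4} (11r^2) · r dz dr dθ.

Inner (z): 44r^3.
Middle (r from 0 to 7): 26411.
Outer (θ): 26411π.

Therefore the triple integral equals 26411π.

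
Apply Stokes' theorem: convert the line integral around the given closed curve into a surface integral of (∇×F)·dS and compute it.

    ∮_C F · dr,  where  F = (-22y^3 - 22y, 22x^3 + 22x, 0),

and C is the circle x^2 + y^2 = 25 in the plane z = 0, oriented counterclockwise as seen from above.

Let S be the flat disk x^2 + y^2 ≤ 25 in the plane z = 0, with upward unit normal n̂ = ẑ. By Stokes' theorem,

    ∮_C F · dr = ∬_S (∇ × F) · n̂ dS = ∬_D (curl F)_z dA,

where D is the disk x^2 + y^2 ≤ 25.

Compute the curl of F = (-22y^3 - 22y, 22x^3 + 22x, 0):
    (∇ × F)_x = ∂F_z/∂y - ∂F_y/∂z = 0,
    (∇ × F)_y = ∂F_x/∂z - ∂F_z/∂x = 0,
    (∇ × F)_z = ∂F_y/∂x - ∂F_x/∂y = 66x^2 + 66y^2 + 44.

On z = 0, (curl F)_z = 66x^2 + 66y^2 + 44.

Convert to polar (x = r cos θ, y = r sin θ, dA = r dr dθ); the integrand becomes 66r^2 + 44, so

    ∬_D (curl F)_z dA = ∫_0^{2π} ∫_0^{5} (66r^2 + 44) · r dr dθ.

Inner (r from 0 to 5): 21725/2.
Outer (θ from 0 to 2π): 21725π.

Therefore ∮_C F · dr = 21725π.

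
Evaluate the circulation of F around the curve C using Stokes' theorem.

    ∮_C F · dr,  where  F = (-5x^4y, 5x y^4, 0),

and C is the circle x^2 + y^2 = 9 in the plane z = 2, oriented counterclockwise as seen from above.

Let S be the flat disk x^2 + y^2 ≤ 9 in the plane z = 2, with upward unit normal n̂ = ẑ. By Stokes' theorem,

    ∮_C F · dr = ∬_S (∇ × F) · n̂ dS = ∬_D (curl F)_z dA,

where D is the disk x^2 + y^2 ≤ 9.

Compute the curl of F = (-5x^4y, 5x y^4, 0):
    (∇ × F)_x = ∂F_z/∂y - ∂F_y/∂z = 0,
    (∇ × F)_y = ∂F_x/∂z - ∂F_z/∂x = 0,
    (∇ × F)_z = ∂F_y/∂x - ∂F_x/∂y = 5x^4 + 5y^4.

On z = 2, (curl F)_z = 5x^4 + 5y^4.

Convert to polar (x = r cos θ, y = r sin θ, dA = r dr dθ); the integrand becomes 5r^4(sin(θ)^4 + cos(θ)^4), so

    ∬_D (curl F)_z dA = ∫_0^{2π} ∫_0^{3} (5r^4(sin(θ)^4 + cos(θ)^4)) · r dr dθ.

Inner (r from 0 to 3): 1215sin(θ)^4/2 + 1215cos(θ)^4/2.
Outer (θ from 0 to 2π): 3645π/4.

Therefore ∮_C F · dr = 3645π/4.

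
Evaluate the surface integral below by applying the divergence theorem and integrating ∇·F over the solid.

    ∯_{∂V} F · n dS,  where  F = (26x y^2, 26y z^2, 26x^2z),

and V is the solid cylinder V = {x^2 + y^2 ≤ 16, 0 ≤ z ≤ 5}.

By the divergence theorem,

    ∯_{∂V} F · n dS = ∭_V (∇ · F) dV.

Compute the divergence:
    ∇ · F = ∂F_x/∂x + ∂F_y/∂y + ∂F_z/∂z = 26y^2 + 26z^2 + 26x^2 = 26x^2 + 26y^2 + 26z^2.

In cylindrical coordinates, x = r cos(θ), y = r sin(θ), z = z, dV = r dr dθ dz, with 0 ≤ r ≤ 4, 0 ≤ θ ≤ 2π, 0 ≤ z ≤ 5.

The integrand, after substitution and multiplying by the volume element, becomes (26r^2 + 26z^2) · r, so

    ∭_V (∇·F) dV = ∫_0^{2π} ∫_0^{4} ∫_0^{5} (26r^2 + 26z^2) · r dz dr dθ.

Inner (z from 0 to 5): 130r (r^2 + 25/3).
Middle (r from 0 to 4): 50960/3.
Outer (θ from 0 to 2π): 101920π/3.

Therefore ∯_{∂V} F · n dS = 101920π/3.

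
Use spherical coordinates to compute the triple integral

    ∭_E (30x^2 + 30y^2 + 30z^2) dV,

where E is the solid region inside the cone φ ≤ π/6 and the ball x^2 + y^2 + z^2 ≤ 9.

In spherical coordinates, x = ρ sin(φ) cos(θ), y = ρ sin(φ) sin(θ), z = ρ cos(φ), and dV = ρ^2 sin(φ) dρ dφ dθ.

The integrand becomes 30ρ^2, so

    ∭_E (30x^2 + 30y^2 + 30z^2) dV = ∫_{0}^{2π} ∫_{0}^{π/6} ∫_{0}^{3} (30ρ^2) · ρ^2 sin(φ) dρ dφ dθ.

Inner (ρ): 1458sin(φ).
Middle (φ): 1458 - 729sqrt(3).
Outer (θ): 1458π (2 - sqrt(3)).

Therefore the triple integral equals 1458π (2 - sqrt(3)).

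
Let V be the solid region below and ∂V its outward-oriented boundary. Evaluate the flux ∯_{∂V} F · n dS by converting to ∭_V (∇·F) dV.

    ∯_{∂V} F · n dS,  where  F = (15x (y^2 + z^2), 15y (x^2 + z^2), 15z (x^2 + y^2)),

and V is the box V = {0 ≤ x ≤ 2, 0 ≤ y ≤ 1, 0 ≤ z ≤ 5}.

By the divergence theorem,

    ∯_{∂V} F · n dS = ∭_V (∇ · F) dV.

Compute the divergence:
    ∇ · F = ∂F_x/∂x + ∂F_y/∂y + ∂F_z/∂z = 15y^2 + 15z^2 + 15x^2 + 15z^2 + 15x^2 + 15y^2 = 30x^2 + 30y^2 + 30z^2.

V is a rectangular box, so dV = dx dy dz with 0 ≤ x ≤ 2, 0 ≤ y ≤ 1, 0 ≤ z ≤ 5.

Integrate (30x^2 + 30y^2 + 30z^2) over V as an iterated integral:

    ∭_V (∇·F) dV = ∫_0^{2} ∫_0^{1} ∫_0^{5} (30x^2 + 30y^2 + 30z^2) dz dy dx.

Inner (z from 0 to 5): 150x^2 + 150y^2 + 1250.
Middle (y from 0 to 1): 150x^2 + 1300.
Outer (x from 0 to 2): 3000.

Therefore ∯_{∂V} F · n dS = 3000.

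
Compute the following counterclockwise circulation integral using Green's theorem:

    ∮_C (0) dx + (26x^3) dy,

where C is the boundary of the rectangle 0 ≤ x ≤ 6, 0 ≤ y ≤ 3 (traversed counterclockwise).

Green's theorem converts the closed line integral into a double integral over the enclosed region D:

    ∮_C P dx + Q dy = ∬_D (∂Q/∂x - ∂P/∂y) dA.

Here P = 0, Q = 26x^3, so

    ∂Q/∂x = 78x^2,    ∂P/∂y = 0,
    ∂Q/∂x - ∂P/∂y = 78x^2.

D is the region 0 ≤ x ≤ 6, 0 ≤ y ≤ 3. Evaluating the double integral:

    ∬_D (78x^2) dA = ∫_0^{6} ∫_0^{3} (78x^2) dy dx.

Inner (y from 0 to 3): 234x^2.
Outer (x from 0 to 6): 16848.

Therefore ∮_C P dx + Q dy = 16848.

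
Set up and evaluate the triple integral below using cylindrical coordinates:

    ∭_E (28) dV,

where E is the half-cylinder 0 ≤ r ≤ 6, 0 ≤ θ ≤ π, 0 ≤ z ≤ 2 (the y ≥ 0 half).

In cylindrical coordinates, x = r cos(θ), y = r sin(θ), z = z, and dV = r dr dθ dz.

The integrand becomes 28, so

    ∭_E (28) dV = ∫_{0}^{π} ∫_{0}^{6} ∫_{0}^{2} (28) · r dz dr dθ.

Inner (z): 56r.
Middle (r from 0 to 6): 1008.
Outer (θ): 1008π.

Therefore the triple integral equals 1008π.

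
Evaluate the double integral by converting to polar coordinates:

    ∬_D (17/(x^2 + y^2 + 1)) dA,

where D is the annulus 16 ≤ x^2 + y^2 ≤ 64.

The region D is 4 ≤ r ≤ 8, 0 ≤ θ ≤ 2π in polar coordinates, where x = r cos(θ), y = r sin(θ), and dA = r dr dθ.

Under the substitution, the integrand becomes 17/(r^2 + 1), so

    ∬_D (17/(x^2 + y^2 + 1)) dA = ∫_{0}^{2π} ∫_{4}^{8} (17/(r^2 + 1)) · r dr dθ.

Inner integral (in r): ∫_{4}^{8} (17/(r^2 + 1)) · r dr = log(318644812890625sqrt(1105)/118587876497).

Outer integral (in θ): ∫_{0}^{2π} (log(318644812890625sqrt(1105)/118587876497)) dθ = log((318644812890625sqrt(1105)/118587876497)^(2π)).

Therefore ∬_D (17/(x^2 + y^2 + 1)) dA = log((318644812890625sqrt(1105)/118587876497)^(2π)).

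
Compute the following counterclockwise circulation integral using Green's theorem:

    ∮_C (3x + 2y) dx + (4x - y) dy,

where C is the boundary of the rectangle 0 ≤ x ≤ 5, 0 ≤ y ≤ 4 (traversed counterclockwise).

Green's theorem converts the closed line integral into a double integral over the enclosed region D:

    ∮_C P dx + Q dy = ∬_D (∂Q/∂x - ∂P/∂y) dA.

Here P = 3x + 2y, Q = 4x - y, so

    ∂Q/∂x = 4,    ∂P/∂y = 2,
    ∂Q/∂x - ∂P/∂y = 2.

D is the region 0 ≤ x ≤ 5, 0 ≤ y ≤ 4. Evaluating the double integral:

    ∬_D (2) dA = ∫_0^{5} ∫_0^{4} (2) dy dx.

Inner (y from 0 to 4): 8.
Outer (x from 0 to 5): 40.

Therefore ∮_C P dx + Q dy = 40.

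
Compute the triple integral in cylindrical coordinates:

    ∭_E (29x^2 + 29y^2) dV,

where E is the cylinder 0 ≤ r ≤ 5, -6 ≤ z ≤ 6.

In cylindrical coordinates, x = r cos(θ), y = r sin(θ), z = z, and dV = r dr dθ dz.

The integrand becomes 29r^2, so

    ∭_E (29x^2 + 29y^2) dV = ∫_{0}^{2π} ∫_{0}^{5} ∫_{-6}^{6} (29r^2) · r dz dr dθ.

Inner (z): 348r^3.
Middle (r from 0 to 5): 54375.
Outer (θ): 108750π.

Therefore the triple integral equals 108750π.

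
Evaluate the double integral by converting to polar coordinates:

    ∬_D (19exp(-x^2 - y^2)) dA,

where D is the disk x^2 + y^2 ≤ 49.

The region D is 0 ≤ r ≤ 7, 0 ≤ θ ≤ 2π in polar coordinates, where x = r cos(θ), y = r sin(θ), and dA = r dr dθ.

Under the substitution, the integrand becomes 19exp(-r^2), so

    ∬_D (19exp(-x^2 - y^2)) dA = ∫_{0}^{2π} ∫_{0}^{7} (19exp(-r^2)) · r dr dθ.

Inner integral (in r): ∫_{0}^{7} (19exp(-r^2)) · r dr = 19/2 - 19exp(-49)/2.

Outer integral (in θ): ∫_{0}^{2π} (19/2 - 19exp(-49)/2) dθ = -19π exp(-49) + 19π.

Therefore ∬_D (19exp(-x^2 - y^2)) dA = -19π exp(-49) + 19π.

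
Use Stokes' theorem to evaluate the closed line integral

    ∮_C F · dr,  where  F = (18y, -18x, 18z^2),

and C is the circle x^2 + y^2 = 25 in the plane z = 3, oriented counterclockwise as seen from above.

Let S be the flat disk x^2 + y^2 ≤ 25 in the plane z = 3, with upward unit normal n̂ = ẑ. By Stokes' theorem,

    ∮_C F · dr = ∬_S (∇ × F) · n̂ dS = ∬_D (curl F)_z dA,

where D is the disk x^2 + y^2 ≤ 25.

Compute the curl of F = (18y, -18x, 18z^2):
    (∇ × F)_x = ∂F_z/∂y - ∂F_y/∂z = 0,
    (∇ × F)_y = ∂F_x/∂z - ∂F_z/∂x = 0,
    (∇ × F)_z = ∂F_y/∂x - ∂F_x/∂y = -36.

On z = 3, (curl F)_z = -36.

Convert to polar (x = r cos θ, y = r sin θ, dA = r dr dθ); the integrand becomes -36, so

    ∬_D (curl F)_z dA = ∫_0^{2π} ∫_0^{5} (-36) · r dr dθ.

Inner (r from 0 to 5): -450.
Outer (θ from 0 to 2π): -900π.

Therefore ∮_C F · dr = -900π.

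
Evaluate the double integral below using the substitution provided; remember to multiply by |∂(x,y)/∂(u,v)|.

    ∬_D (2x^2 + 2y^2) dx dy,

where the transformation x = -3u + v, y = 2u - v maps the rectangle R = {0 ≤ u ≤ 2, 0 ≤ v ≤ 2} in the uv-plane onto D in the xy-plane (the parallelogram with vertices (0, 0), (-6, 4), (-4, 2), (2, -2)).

Compute the Jacobian determinant of (x, y) with respect to (u, v):

    ∂(x,y)/∂(u,v) = | -3  1 | = (-3)(-1) - (1)(2) = 1.
                   | 2  -1 |

Its absolute value is |J| = 1 (the area scaling factor).

Substituting x = -3u + v, y = 2u - v into the integrand,

    2x^2 + 2y^2 → 26u^2 - 20u v + 4v^2,

so the integral becomes

    ∬_R (26u^2 - 20u v + 4v^2) · |J| du dv = ∫_0^2 ∫_0^2 (26u^2 - 20u v + 4v^2) dv du.

Inner (v): 52u^2 - 40u + 32/3.
Outer (u): 80.

Therefore ∬_D (2x^2 + 2y^2) dx dy = 80.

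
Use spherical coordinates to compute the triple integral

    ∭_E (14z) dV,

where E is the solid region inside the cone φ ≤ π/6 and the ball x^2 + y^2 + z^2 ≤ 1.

In spherical coordinates, x = ρ sin(φ) cos(θ), y = ρ sin(φ) sin(θ), z = ρ cos(φ), and dV = ρ^2 sin(φ) dρ dφ dθ.

The integrand becomes 14ρ cos(φ), so

    ∭_E (14z) dV = ∫_{0}^{2π} ∫_{0}^{π/6} ∫_{0}^{1} (14ρ cos(φ)) · ρ^2 sin(φ) dρ dφ dθ.

Inner (ρ): 7sin(2φ)/4.
Middle (φ): 7/16.
Outer (θ): 7π/8.

Therefore the triple integral equals 7π/8.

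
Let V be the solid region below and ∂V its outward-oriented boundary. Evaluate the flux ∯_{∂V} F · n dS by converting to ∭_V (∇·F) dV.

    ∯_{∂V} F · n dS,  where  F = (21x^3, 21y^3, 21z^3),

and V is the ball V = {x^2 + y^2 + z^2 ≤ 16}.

By the divergence theorem,

    ∯_{∂V} F · n dS = ∭_V (∇ · F) dV.

Compute the divergence:
    ∇ · F = ∂F_x/∂x + ∂F_y/∂y + ∂F_z/∂z = 63x^2 + 63y^2 + 63z^2.

In spherical coordinates, x = ρ sin(φ) cos(θ), y = ρ sin(φ) sin(θ), z = ρ cos(φ), dV = ρ^2 sin(φ) dρ dφ dθ, with 0 ≤ ρ ≤ 4, 0 ≤ φ ≤ π, 0 ≤ θ ≤ 2π.

The integrand, after substitution and multiplying by the volume element, becomes (63ρ^2) · ρ^2 sin(φ), so

    ∭_V (∇·F) dV = ∫_0^{2π} ∫_0^{π} ∫_0^{4} (63ρ^2) · ρ^2 sin(φ) dρ dφ dθ.

Inner (ρ from 0 to 4): 64512sin(φ)/5.
Middle (φ from 0 to π): 129024/5.
Outer (θ from 0 to 2π): 258048π/5.

Therefore ∯_{∂V} F · n dS = 258048π/5.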